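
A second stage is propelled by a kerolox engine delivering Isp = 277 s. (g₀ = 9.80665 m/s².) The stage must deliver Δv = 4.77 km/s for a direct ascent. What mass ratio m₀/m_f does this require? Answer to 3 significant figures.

v_e = Isp · g₀ = 277 × 9.80665 = 2716.4 m/s.
m₀/m_f = exp(Δv / v_e) = exp(4770 / 2716.4) = exp(1.7560) = 5.7891.

mass ratio ≈ 5.79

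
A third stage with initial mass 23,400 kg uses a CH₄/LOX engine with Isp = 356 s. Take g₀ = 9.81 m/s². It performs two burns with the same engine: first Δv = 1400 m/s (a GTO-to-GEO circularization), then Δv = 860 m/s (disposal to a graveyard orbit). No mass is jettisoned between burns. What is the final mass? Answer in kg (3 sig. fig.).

v_e = Isp · g₀ = 356 × 9.81 = 3492.4 m/s.
After the first burn: m = 23400 × exp(−1400/3492.4) = 23400 × 0.66973 = 15,671.7 kg.
After the second burn: m = 15,671.7 × exp(−860/3492.4) = 15,671.7 × 0.78173 = 12,251 kg.

final mass ≈ 12300 kg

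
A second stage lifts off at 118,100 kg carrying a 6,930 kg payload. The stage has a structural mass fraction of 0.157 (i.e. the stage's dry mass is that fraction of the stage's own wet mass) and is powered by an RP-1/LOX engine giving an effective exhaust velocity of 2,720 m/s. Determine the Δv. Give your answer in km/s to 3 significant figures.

Δv ≈ 4.29 km/s

Stage wet mass = m₀ − payload = 118,100 − 6,930 = 111,170 kg.
Stage dry mass = ε × stage wet mass = 0.157 × 111,170 = 17,453.7 kg.
Burnout mass m_f = stage dry + payload = 17,453.7 + 6,930 = 24,383.7 kg.
From the ideal rocket equation, Δv = v_e · ln(118,100/24,383.7) = 2720.0 × ln(4.843) = 2720.0 × 1.5776 ≈ 4291 m/s.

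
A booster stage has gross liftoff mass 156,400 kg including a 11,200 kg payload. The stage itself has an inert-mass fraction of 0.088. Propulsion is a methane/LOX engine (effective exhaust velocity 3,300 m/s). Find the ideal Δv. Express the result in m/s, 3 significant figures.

Stage wet mass = m₀ − payload = 156,400 − 11,200 = 145,200 kg.
Stage dry mass = ε × stage wet mass = 0.088 × 145,200 = 12,777.6 kg.
Burnout mass m_f = stage dry + payload = 12,777.6 + 11,200 = 23,977.6 kg.
From the ideal rocket equation, Δv = v_e · ln(156,400/23,977.6) = 3300.0 × ln(6.523) = 3300.0 × 1.8753 ≈ 6188 m/s.

Δv ≈ 6190 m/s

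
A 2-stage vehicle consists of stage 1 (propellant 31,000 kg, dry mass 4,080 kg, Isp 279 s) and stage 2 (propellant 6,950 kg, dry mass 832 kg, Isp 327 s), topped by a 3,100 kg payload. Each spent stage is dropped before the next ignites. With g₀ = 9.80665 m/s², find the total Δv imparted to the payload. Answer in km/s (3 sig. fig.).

Δv ≈ 6.34 km/s

Ignition mass of stage 1 = 31,000+4,080 + 6,950+832 + 3,100 = 45,962 kg.
Stage 1: m₀ = 45,962 kg, m_f = 45,962 − 31,000 = 14,962 kg; Δv = 279×9.80665×ln(3.072) = 2736.1×1.1223 ≈ 3071 m/s.
Stage 2: m₀ = 10,882 kg, m_f = 10,882 − 6,950 = 3,932 kg; Δv = 327×9.80665×ln(2.768) = 3206.8×1.0180 ≈ 3264 m/s.
Total Δv = 3071 + 3264 = 6335 m/s.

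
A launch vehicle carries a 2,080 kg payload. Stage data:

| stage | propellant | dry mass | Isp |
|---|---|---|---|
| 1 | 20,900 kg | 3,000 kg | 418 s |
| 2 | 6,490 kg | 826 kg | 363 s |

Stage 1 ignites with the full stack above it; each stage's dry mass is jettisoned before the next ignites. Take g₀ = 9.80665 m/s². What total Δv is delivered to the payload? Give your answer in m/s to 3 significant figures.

Δv ≈ 8230 m/s

Ignition mass of stage 1 = 20,900+3,000 + 6,490+826 + 2,080 = 33,296 kg.
Stage 1: m₀ = 33,296 kg, m_f = 33,296 − 20,900 = 12,396 kg; Δv = 418×9.80665×ln(2.686) = 4099.2×0.9881 ≈ 4050 m/s.
Stage 2: m₀ = 9,396 kg, m_f = 9,396 − 6,490 = 2,906 kg; Δv = 363×9.80665×ln(3.233) = 3559.8×1.1735 ≈ 4177 m/s.
Total Δv = 4050 + 4177 = 8227 m/s.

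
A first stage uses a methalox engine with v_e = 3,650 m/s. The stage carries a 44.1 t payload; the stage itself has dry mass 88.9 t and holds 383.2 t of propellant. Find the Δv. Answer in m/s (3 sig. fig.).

Δv ≈ 4950 m/s

m₀ = payload + dry + propellant = 44.1 + 88.9 + 383.2 = 516.2 t.
m_f = payload + dry = 44.1 + 88.9 = 133 t.
Δv = v_e · ln(m₀/m_f) = 3650.0 × ln(3.881) = 3650.0 × 1.3561 ≈ 4949.9 m/s.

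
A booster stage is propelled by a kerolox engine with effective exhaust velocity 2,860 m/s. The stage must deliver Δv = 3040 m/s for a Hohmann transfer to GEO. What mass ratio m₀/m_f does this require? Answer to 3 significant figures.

m₀/m_f = exp(Δv / v_e) = exp(3040 / 2860.0) = exp(1.0629) = 2.8949.

mass ratio ≈ 2.89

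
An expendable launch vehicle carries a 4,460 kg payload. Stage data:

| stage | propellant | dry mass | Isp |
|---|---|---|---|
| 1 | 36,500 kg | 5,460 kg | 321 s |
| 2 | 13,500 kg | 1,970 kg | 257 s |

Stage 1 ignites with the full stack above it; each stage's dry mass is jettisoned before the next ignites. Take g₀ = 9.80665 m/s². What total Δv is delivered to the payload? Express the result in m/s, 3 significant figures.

Δv ≈ 5660 m/s

Ignition mass of stage 1 = 36,500+5,460 + 13,500+1,970 + 4,460 = 61,890 kg.
Stage 1: m₀ = 61,890 kg, m_f = 61,890 − 36,500 = 25,390 kg; Δv = 321×9.80665×ln(2.438) = 3147.9×0.8910 ≈ 2805 m/s.
Stage 2: m₀ = 19,930 kg, m_f = 19,930 − 13,500 = 6,430 kg; Δv = 257×9.80665×ln(3.1) = 2520.3×1.1313 ≈ 2851 m/s.
Total Δv = 2805 + 2851 = 5656 m/s.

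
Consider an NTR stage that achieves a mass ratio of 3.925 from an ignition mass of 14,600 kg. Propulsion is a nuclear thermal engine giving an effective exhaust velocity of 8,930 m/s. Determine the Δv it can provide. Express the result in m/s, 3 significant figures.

Δv ≈ 12200 m/s

Rocket equation: Δv = v_e · ln(3.925) = 8930.0 × 1.3674 ≈ 12210.6 m/s.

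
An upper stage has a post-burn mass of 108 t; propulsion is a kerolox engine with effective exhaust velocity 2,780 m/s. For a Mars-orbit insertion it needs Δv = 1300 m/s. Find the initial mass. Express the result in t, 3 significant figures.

initial mass ≈ 172 t

By the Tsiolkovsky rocket equation, m₀/m_f = exp(Δv / v_e) = exp(1300 / 2780.0) = exp(0.4676) = 1.5962.
m₀ = m_f × 1.5962 = 108 × 1.5962 = 172.39 t.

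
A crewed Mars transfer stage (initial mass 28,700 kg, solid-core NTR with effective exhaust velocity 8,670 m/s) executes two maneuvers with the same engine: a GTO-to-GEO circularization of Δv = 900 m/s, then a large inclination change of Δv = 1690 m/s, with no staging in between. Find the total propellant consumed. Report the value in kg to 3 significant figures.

total propellant consumed ≈ 7410 kg

After the first burn: m = 28700 × exp(−900/8670.0) = 28700 × 0.90140 = 25,870.2 kg.
After the second burn: m = 25,870.2 × exp(−1690/8670.0) = 25,870.2 × 0.82290 = 21,288.6 kg.
Total propellant = m₀ − m_final = 28700 − 21,288.6 = 7,411.4 kg.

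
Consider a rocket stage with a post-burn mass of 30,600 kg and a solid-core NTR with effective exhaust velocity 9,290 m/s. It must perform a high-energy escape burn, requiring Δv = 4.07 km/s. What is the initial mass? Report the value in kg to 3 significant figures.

m₀/m_f = exp(Δv / v_e) = exp(4070 / 9290.0) = exp(0.4381) = 1.5498.
m₀ = m_f × 1.5498 = 30,600 × 1.5498 = 47,423.9 kg.

initial mass ≈ 47400 kg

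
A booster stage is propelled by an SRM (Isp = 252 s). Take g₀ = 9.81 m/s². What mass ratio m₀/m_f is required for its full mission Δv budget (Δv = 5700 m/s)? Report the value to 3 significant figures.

v_e = Isp · g₀ = 252 × 9.81 = 2472.1 m/s.
m₀/m_f = exp(Δv / v_e) = exp(5700 / 2472.1) = exp(2.3057) = 10.0313.

mass ratio ≈ 10.0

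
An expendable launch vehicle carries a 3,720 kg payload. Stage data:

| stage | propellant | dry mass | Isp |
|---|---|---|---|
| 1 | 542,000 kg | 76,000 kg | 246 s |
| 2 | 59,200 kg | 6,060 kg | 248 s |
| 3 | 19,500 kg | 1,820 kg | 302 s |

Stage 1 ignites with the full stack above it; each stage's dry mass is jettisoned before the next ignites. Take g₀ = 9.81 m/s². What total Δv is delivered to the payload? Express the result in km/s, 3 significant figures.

Ignition mass of stage 1 = 542,000+76,000 + 59,200+6,060 + 19,500+1,820 + 3,720 = 708,300 kg.
Stage 1: m₀ = 708,300 kg, m_f = 708,300 − 542,000 = 166,300 kg; Δv = 246×9.81×ln(4.259) = 2413.3×1.4491 ≈ 3497 m/s.
Stage 2: m₀ = 90,300 kg, m_f = 90,300 − 59,200 = 31,100 kg; Δv = 248×9.81×ln(2.904) = 2432.9×1.0659 ≈ 2593 m/s.
Stage 3: m₀ = 25,040 kg, m_f = 25,040 − 19,500 = 5,540 kg; Δv = 302×9.81×ln(4.52) = 2962.6×1.5085 ≈ 4469 m/s.
Total Δv = 3497 + 2593 + 4469 = 10559 m/s.

Δv ≈ 10.6 km/s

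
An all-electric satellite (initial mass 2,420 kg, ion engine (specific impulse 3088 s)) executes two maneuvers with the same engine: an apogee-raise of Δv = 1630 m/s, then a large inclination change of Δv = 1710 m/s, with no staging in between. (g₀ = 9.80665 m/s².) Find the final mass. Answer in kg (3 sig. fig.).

v_e = Isp · g₀ = 3088 × 9.80665 = 30282.9 m/s.
After the first burn: m = 2420 × exp(−1630/30282.9) = 2420 × 0.94760 = 2,293.19 kg.
After the second burn: m = 2,293.19 × exp(−1710/30282.9) = 2,293.19 × 0.94510 = 2,167.29 kg.

final mass ≈ 2170 kg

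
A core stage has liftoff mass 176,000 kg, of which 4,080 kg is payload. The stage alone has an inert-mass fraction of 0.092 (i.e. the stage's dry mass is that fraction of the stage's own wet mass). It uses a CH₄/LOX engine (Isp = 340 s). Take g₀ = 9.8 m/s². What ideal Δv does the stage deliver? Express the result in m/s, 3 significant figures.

Δv ≈ 7260 m/s

Stage wet mass = m₀ − payload = 176,000 − 4,080 = 171,920 kg.
Stage dry mass = ε × stage wet mass = 0.092 × 171,920 = 15,816.6 kg.
Burnout mass m_f = stage dry + payload = 15,816.6 + 4,080 = 19,896.6 kg.
v_e = Isp · g₀ = 340 × 9.8 = 3332.0 m/s.
Δv = v_e · ln(176,000/19,896.6) = 3332.0 × ln(8.846) = 3332.0 × 2.1799 ≈ 7264 m/s.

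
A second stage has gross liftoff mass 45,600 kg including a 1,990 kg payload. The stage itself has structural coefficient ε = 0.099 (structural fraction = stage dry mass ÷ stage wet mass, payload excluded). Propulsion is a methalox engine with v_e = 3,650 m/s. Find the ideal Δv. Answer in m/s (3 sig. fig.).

Stage wet mass = m₀ − payload = 45,600 − 1,990 = 43,610 kg.
Stage dry mass = ε × stage wet mass = 0.099 × 43,610 = 4,317.39 kg.
Burnout mass m_f = stage dry + payload = 4,317.39 + 1,990 = 6,307.39 kg.
Rocket equation: Δv = v_e · ln(45,600/6,307.39) = 3650.0 × ln(7.23) = 3650.0 × 1.9782 ≈ 7220 m/s.

Δv ≈ 7220 m/s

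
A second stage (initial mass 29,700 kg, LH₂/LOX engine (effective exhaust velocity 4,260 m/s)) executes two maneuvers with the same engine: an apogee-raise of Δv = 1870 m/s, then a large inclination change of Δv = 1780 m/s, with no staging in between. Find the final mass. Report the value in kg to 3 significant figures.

After the first burn: m = 29700 × exp(−1870/4260.0) = 29700 × 0.64470 = 19,147.6 kg.
After the second burn: m = 19,147.6 × exp(−1780/4260.0) = 19,147.6 × 0.65847 = 12,608.1 kg.

final mass ≈ 12600 kg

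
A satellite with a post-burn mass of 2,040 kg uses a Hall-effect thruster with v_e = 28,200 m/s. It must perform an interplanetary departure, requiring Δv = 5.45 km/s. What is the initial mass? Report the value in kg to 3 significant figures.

From the ideal rocket equation, m₀/m_f = exp(Δv / v_e) = exp(5450 / 28200.0) = exp(0.1933) = 1.2132.
m₀ = m_f × 1.2132 = 2,040 × 1.2132 = 2,474.93 kg.

initial mass ≈ 2470 kg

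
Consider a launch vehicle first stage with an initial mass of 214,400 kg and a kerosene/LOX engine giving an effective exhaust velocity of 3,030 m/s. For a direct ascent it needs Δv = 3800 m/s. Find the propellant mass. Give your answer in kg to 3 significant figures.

By the Tsiolkovsky rocket equation, m₀/m_f = exp(Δv / v_e) = exp(3800 / 3030.0) = exp(1.2541) = 3.5048.
m_f = 214,400 / 3.5048 = 61,173.2 kg, so propellant = m₀ − m_f = 214,400 − 61,173.2 = 153,226.8 kg.

propellant mass ≈ 153000 kg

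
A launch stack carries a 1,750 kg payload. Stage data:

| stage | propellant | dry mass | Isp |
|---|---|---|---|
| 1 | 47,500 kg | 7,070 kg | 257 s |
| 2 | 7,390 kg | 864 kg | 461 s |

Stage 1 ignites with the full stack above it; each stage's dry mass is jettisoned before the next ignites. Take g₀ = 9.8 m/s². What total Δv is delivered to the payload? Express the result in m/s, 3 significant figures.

Δv ≈ 9410 m/s

Ignition mass of stage 1 = 47,500+7,070 + 7,390+864 + 1,750 = 64,574 kg.
Stage 1: m₀ = 64,574 kg, m_f = 64,574 − 47,500 = 17,074 kg; Δv = 257×9.8×ln(3.782) = 2518.6×1.3303 ≈ 3350 m/s.
Stage 2: m₀ = 10,004 kg, m_f = 10,004 − 7,390 = 2,614 kg; Δv = 461×9.8×ln(3.827) = 4517.8×1.3421 ≈ 6063 m/s.
Total Δv = 3350 + 6063 = 9413 m/s.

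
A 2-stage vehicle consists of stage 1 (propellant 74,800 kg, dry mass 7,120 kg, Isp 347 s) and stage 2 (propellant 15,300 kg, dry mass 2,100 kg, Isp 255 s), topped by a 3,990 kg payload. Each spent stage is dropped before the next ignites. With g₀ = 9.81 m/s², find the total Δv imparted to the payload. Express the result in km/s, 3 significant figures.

Δv ≈ 7.53 km/s

Ignition mass of stage 1 = 74,800+7,120 + 15,300+2,100 + 3,990 = 103,310 kg.
Stage 1: m₀ = 103,310 kg, m_f = 103,310 − 74,800 = 28,510 kg; Δv = 347×9.81×ln(3.624) = 3404.1×1.2875 ≈ 4383 m/s.
Stage 2: m₀ = 21,390 kg, m_f = 21,390 − 15,300 = 6,090 kg; Δv = 255×9.81×ln(3.512) = 2501.6×1.2563 ≈ 3143 m/s.
Total Δv = 4383 + 3143 = 7526 m/s.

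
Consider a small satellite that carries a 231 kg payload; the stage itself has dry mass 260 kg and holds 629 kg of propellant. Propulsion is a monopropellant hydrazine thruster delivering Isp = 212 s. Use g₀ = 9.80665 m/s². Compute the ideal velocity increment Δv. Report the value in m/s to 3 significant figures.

v_e = Isp · g₀ = 212 × 9.80665 = 2079.0 m/s.
m₀ = payload + dry + propellant = 231 + 260 + 629 = 1,120 kg.
m_f = payload + dry = 231 + 260 = 491 kg.
Using Δv = v_e ln(m₀/m_f): Δv = v_e · ln(m₀/m_f) = 2079.0 × ln(2.281) = 2079.0 × 0.8246 ≈ 1714.4 m/s.

Δv ≈ 1710 m/s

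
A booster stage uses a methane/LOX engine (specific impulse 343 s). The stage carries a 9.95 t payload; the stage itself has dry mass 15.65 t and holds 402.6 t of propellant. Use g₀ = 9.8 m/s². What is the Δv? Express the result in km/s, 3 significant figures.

v_e = Isp · g₀ = 343 × 9.8 = 3361.4 m/s.
m₀ = payload + dry + propellant = 9.95 + 15.65 + 402.6 = 428.2 t.
m_f = payload + dry = 9.95 + 15.65 = 25.6 t.
Using Δv = v_e ln(m₀/m_f): Δv = v_e · ln(m₀/m_f) = 3361.4 × ln(16.73) = 3361.4 × 2.8170 ≈ 9469.1 m/s.

Δv ≈ 9.47 km/s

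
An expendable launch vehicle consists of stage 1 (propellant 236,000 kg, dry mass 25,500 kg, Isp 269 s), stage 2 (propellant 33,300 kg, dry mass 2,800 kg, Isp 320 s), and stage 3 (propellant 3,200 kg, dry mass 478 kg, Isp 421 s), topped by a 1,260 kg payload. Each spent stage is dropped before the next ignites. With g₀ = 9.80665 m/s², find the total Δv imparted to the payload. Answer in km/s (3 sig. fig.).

Ignition mass of stage 1 = 236,000+25,500 + 33,300+2,800 + 3,200+478 + 1,260 = 302,538 kg.
Stage 1: m₀ = 302,538 kg, m_f = 302,538 − 236,000 = 66,538 kg; Δv = 269×9.80665×ln(4.547) = 2638.0×1.5144 ≈ 3995 m/s.
Stage 2: m₀ = 41,038 kg, m_f = 41,038 − 33,300 = 7,738 kg; Δv = 320×9.80665×ln(5.303) = 3138.1×1.6684 ≈ 5236 m/s.
Stage 3: m₀ = 4,938 kg, m_f = 4,938 − 3,200 = 1,738 kg; Δv = 421×9.80665×ln(2.841) = 4128.6×1.0442 ≈ 4311 m/s.
Total Δv = 3995 + 5236 + 4311 = 13542 m/s.

Δv ≈ 13.5 km/s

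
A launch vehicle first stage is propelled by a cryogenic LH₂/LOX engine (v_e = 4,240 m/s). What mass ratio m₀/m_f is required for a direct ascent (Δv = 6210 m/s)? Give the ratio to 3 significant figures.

By the Tsiolkovsky rocket equation, m₀/m_f = exp(Δv / v_e) = exp(6210 / 4240.0) = exp(1.4646) = 4.3259.

mass ratio ≈ 4.33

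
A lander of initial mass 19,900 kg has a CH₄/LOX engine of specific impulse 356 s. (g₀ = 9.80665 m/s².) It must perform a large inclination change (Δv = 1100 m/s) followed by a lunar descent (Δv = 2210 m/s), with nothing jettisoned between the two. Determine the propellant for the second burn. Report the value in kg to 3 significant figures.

v_e = Isp · g₀ = 356 × 9.80665 = 3491.2 m/s.
After the first burn: m = 19900 × exp(−1100/3491.2) = 19900 × 0.72973 = 14,521.6 kg.
After the second burn: m = 14,521.6 × exp(−2210/3491.2) = 14,521.6 × 0.53098 = 7,710.68 kg.
Second-burn propellant = 14,521.6 − 7,710.68 = 6,810.92 kg.

propellant for the second burn ≈ 6810 kg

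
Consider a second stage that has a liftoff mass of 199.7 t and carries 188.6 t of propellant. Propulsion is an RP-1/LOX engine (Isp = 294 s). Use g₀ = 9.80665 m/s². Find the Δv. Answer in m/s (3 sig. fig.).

v_e = Isp · g₀ = 294 × 9.80665 = 2883.2 m/s.
m_f = m₀ − m_prop = 199.7 − 188.6 = 11.1 t.
Δv = v_e · ln(m₀/m_f) = 2883.2 × ln(17.99) = 2883.2 × 2.8899 ≈ 8331.9 m/s.

Δv ≈ 8330 m/s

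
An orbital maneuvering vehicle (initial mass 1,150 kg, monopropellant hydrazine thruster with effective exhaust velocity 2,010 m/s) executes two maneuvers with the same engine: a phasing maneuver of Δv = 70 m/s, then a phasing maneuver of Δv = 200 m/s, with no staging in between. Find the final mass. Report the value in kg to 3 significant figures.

final mass ≈ 1010 kg

After the first burn: m = 1150 × exp(−70/2010.0) = 1150 × 0.96577 = 1,110.64 kg.
After the second burn: m = 1,110.64 × exp(−200/2010.0) = 1,110.64 × 0.90529 = 1,005.45 kg.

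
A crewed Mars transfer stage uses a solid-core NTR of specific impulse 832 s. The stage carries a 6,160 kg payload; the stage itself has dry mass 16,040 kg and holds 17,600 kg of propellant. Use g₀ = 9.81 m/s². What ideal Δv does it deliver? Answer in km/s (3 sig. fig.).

v_e = Isp · g₀ = 832 × 9.81 = 8161.9 m/s.
m₀ = payload + dry + propellant = 6,160 + 16,040 + 17,600 = 39,800 kg.
m_f = payload + dry = 6,160 + 16,040 = 22,200 kg.
Δv = v_e · ln(m₀/m_f) = 8161.9 × ln(1.793) = 8161.9 × 0.5838 ≈ 4764.7 m/s.

Δv ≈ 4.76 km/s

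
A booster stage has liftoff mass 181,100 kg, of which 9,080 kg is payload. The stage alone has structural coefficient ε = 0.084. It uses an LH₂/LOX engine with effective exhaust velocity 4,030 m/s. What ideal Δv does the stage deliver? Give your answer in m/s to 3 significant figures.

Δv ≈ 8220 m/s

Stage wet mass = m₀ − payload = 181,100 − 9,080 = 172,020 kg.
Stage dry mass = ε × stage wet mass = 0.084 × 172,020 = 14,449.7 kg.
Burnout mass m_f = stage dry + payload = 14,449.7 + 9,080 = 23,529.7 kg.
From the ideal rocket equation, Δv = v_e · ln(181,100/23,529.7) = 4030.0 × ln(7.697) = 4030.0 × 2.0408 ≈ 8224 m/s.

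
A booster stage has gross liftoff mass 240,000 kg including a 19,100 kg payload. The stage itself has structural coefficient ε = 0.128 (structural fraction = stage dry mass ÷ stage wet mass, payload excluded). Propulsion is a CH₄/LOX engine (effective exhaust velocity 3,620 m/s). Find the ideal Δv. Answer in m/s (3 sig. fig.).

Stage wet mass = m₀ − payload = 240,000 − 19,100 = 220,900 kg.
Stage dry mass = ε × stage wet mass = 0.128 × 220,900 = 28,275.2 kg.
Burnout mass m_f = stage dry + payload = 28,275.2 + 19,100 = 47,375.2 kg.
Using Δv = v_e ln(m₀/m_f): Δv = v_e · ln(240,000/47,375.2) = 3620.0 × ln(5.066) = 3620.0 × 1.6225 ≈ 5874 m/s.

Δv ≈ 5870 m/s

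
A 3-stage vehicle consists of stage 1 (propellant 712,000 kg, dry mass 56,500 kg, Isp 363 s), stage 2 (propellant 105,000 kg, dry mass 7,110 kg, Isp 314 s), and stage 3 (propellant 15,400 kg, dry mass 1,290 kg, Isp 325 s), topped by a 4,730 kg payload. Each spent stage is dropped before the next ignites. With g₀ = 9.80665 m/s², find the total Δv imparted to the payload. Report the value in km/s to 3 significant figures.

Ignition mass of stage 1 = 712,000+56,500 + 105,000+7,110 + 15,400+1,290 + 4,730 = 902,030 kg.
Stage 1: m₀ = 902,030 kg, m_f = 902,030 − 712,000 = 190,030 kg; Δv = 363×9.80665×ln(4.747) = 3559.8×1.5575 ≈ 5544 m/s.
Stage 2: m₀ = 133,530 kg, m_f = 133,530 − 105,000 = 28,530 kg; Δv = 314×9.80665×ln(4.68) = 3079.3×1.5434 ≈ 4752 m/s.
Stage 3: m₀ = 21,420 kg, m_f = 21,420 − 15,400 = 6,020 kg; Δv = 325×9.80665×ln(3.558) = 3187.2×1.2692 ≈ 4045 m/s.
Total Δv = 5544 + 4752 + 4045 = 14341 m/s.

Δv ≈ 14.3 km/s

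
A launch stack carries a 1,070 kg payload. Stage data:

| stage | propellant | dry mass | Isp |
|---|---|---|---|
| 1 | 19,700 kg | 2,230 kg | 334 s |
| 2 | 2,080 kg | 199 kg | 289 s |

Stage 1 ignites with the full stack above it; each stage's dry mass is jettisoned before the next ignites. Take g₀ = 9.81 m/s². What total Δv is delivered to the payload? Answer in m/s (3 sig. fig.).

Δv ≈ 7700 m/s

Ignition mass of stage 1 = 19,700+2,230 + 2,080+199 + 1,070 = 25,279 kg.
Stage 1: m₀ = 25,279 kg, m_f = 25,279 − 19,700 = 5,579 kg; Δv = 334×9.81×ln(4.531) = 3276.5×1.5110 ≈ 4951 m/s.
Stage 2: m₀ = 3,349 kg, m_f = 3,349 − 2,080 = 1,269 kg; Δv = 289×9.81×ln(2.639) = 2835.1×0.9704 ≈ 2751 m/s.
Total Δv = 4951 + 2751 = 7702 m/s.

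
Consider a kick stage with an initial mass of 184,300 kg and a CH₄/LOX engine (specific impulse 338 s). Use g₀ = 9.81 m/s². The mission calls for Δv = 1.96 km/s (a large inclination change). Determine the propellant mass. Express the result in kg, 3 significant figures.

propellant mass ≈ 82300 kg

v_e = Isp · g₀ = 338 × 9.81 = 3315.8 m/s.
From the ideal rocket equation, m₀/m_f = exp(Δv / v_e) = exp(1960 / 3315.8) = exp(0.5911) = 1.8060.
m_f = 184,300 / 1.8060 = 102,049 kg, so propellant = m₀ − m_f = 184,300 − 102,049 = 82,251 kg.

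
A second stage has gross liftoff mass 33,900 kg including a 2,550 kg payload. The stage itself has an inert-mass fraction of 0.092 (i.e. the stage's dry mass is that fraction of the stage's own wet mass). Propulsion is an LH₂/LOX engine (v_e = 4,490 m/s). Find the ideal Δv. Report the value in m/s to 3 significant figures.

Δv ≈ 8220 m/s

Stage wet mass = m₀ − payload = 33,900 − 2,550 = 31,350 kg.
Stage dry mass = ε × stage wet mass = 0.092 × 31,350 = 2,884.2 kg.
Burnout mass m_f = stage dry + payload = 2,884.2 + 2,550 = 5,434.2 kg.
Δv = v_e · ln(33,900/5,434.2) = 4490.0 × ln(6.238) = 4490.0 × 1.8307 ≈ 8220 m/s.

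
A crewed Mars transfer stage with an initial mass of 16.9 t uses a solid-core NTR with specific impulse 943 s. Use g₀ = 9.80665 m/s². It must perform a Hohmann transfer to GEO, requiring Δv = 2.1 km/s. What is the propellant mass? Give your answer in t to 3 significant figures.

v_e = Isp · g₀ = 943 × 9.80665 = 9247.7 m/s.
m₀/m_f = exp(Δv / v_e) = exp(2100 / 9247.7) = exp(0.2271) = 1.2549.
m_f = 16.9 / 1.2549 = 13.4672 t, so propellant = m₀ − m_f = 16.9 − 13.4672 = 3.4328 t.

propellant mass ≈ 3.43 t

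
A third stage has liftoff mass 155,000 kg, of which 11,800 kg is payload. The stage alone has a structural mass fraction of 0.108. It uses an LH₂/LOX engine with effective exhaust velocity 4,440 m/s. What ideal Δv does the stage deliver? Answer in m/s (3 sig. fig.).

Stage wet mass = m₀ − payload = 155,000 − 11,800 = 143,200 kg.
Stage dry mass = ε × stage wet mass = 0.108 × 143,200 = 15,465.6 kg.
Burnout mass m_f = stage dry + payload = 15,465.6 + 11,800 = 27,265.6 kg.
By the Tsiolkovsky rocket equation, Δv = v_e · ln(155,000/27,265.6) = 4440.0 × ln(5.685) = 4440.0 × 1.7378 ≈ 7716 m/s.

Δv ≈ 7720 m/s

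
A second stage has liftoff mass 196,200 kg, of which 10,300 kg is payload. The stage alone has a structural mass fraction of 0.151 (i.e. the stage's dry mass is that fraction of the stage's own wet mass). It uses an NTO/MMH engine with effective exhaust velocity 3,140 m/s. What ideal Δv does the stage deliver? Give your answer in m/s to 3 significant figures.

Stage wet mass = m₀ − payload = 196,200 − 10,300 = 185,900 kg.
Stage dry mass = ε × stage wet mass = 0.151 × 185,900 = 28,070.9 kg.
Burnout mass m_f = stage dry + payload = 28,070.9 + 10,300 = 38,370.9 kg.
Δv = v_e · ln(196,200/38,370.9) = 3140.0 × ln(5.113) = 3140.0 × 1.6318 ≈ 5124 m/s.

Δv ≈ 5120 m/s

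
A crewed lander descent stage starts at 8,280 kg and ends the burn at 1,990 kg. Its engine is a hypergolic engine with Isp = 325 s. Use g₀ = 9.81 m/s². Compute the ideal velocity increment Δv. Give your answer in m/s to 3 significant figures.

v_e = Isp · g₀ = 325 × 9.81 = 3188.2 m/s.
Rocket equation: Δv = v_e · ln(m₀/m_f) = 3188.2 × ln(4.161) = 3188.2 × 1.4257 ≈ 4545.5 m/s.

Δv ≈ 4550 m/s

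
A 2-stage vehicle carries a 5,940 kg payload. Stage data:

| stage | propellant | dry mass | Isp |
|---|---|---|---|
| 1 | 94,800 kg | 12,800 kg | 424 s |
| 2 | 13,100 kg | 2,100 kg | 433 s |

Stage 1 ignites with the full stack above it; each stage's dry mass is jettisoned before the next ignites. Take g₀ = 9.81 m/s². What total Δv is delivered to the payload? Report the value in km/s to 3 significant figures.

Ignition mass of stage 1 = 94,800+12,800 + 13,100+2,100 + 5,940 = 128,740 kg.
Stage 1: m₀ = 128,740 kg, m_f = 128,740 − 94,800 = 33,940 kg; Δv = 424×9.81×ln(3.793) = 4159.4×1.3332 ≈ 5545 m/s.
Stage 2: m₀ = 21,140 kg, m_f = 21,140 − 13,100 = 8,040 kg; Δv = 433×9.81×ln(2.629) = 4247.7×0.9667 ≈ 4106 m/s.
Total Δv = 5545 + 4106 = 9651 m/s.

Δv ≈ 9.65 km/s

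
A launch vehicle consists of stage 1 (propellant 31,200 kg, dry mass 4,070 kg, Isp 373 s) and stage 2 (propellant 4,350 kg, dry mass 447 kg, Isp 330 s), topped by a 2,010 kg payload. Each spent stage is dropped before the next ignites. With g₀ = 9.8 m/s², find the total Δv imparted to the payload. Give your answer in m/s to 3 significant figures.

Δv ≈ 8240 m/s

Ignition mass of stage 1 = 31,200+4,070 + 4,350+447 + 2,010 = 42,077 kg.
Stage 1: m₀ = 42,077 kg, m_f = 42,077 − 31,200 = 10,877 kg; Δv = 373×9.8×ln(3.868) = 3655.4×1.3529 ≈ 4945 m/s.
Stage 2: m₀ = 6,807 kg, m_f = 6,807 − 4,350 = 2,457 kg; Δv = 330×9.8×ln(2.77) = 3234.0×1.0190 ≈ 3295 m/s.
Total Δv = 4945 + 3295 = 8240 m/s.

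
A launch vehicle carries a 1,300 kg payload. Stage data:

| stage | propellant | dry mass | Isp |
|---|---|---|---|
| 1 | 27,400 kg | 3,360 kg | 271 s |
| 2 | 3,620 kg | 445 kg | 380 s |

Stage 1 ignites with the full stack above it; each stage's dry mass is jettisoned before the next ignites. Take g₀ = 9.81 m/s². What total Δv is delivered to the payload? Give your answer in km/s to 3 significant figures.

Ignition mass of stage 1 = 27,400+3,360 + 3,620+445 + 1,300 = 36,125 kg.
Stage 1: m₀ = 36,125 kg, m_f = 36,125 − 27,400 = 8,725 kg; Δv = 271×9.81×ln(4.14) = 2658.5×1.4208 ≈ 3777 m/s.
Stage 2: m₀ = 5,365 kg, m_f = 5,365 − 3,620 = 1,745 kg; Δv = 380×9.81×ln(3.074) = 3727.8×1.1231 ≈ 4187 m/s.
Total Δv = 3777 + 4187 = 7964 m/s.

Δv ≈ 7.96 km/s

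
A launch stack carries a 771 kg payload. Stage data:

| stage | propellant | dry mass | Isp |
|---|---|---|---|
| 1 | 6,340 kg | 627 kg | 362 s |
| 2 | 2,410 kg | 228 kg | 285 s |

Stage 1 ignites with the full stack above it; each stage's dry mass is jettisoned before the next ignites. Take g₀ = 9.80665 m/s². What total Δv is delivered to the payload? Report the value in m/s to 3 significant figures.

Δv ≈ 6780 m/s

Ignition mass of stage 1 = 6,340+627 + 2,410+228 + 771 = 10,376 kg.
Stage 1: m₀ = 10,376 kg, m_f = 10,376 − 6,340 = 4,036 kg; Δv = 362×9.80665×ln(2.571) = 3550.0×0.9442 ≈ 3352 m/s.
Stage 2: m₀ = 3,409 kg, m_f = 3,409 − 2,410 = 999 kg; Δv = 285×9.80665×ln(3.412) = 2794.9×1.2274 ≈ 3431 m/s.
Total Δv = 3352 + 3431 = 6783 m/s.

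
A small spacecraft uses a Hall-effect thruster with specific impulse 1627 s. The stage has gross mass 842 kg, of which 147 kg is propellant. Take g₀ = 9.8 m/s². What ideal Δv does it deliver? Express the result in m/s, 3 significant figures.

v_e = Isp · g₀ = 1627 × 9.8 = 15944.6 m/s.
m_f = m₀ − m_prop = 842 − 147 = 695 kg.
Δv = v_e · ln(m₀/m_f) = 15944.6 × ln(1.212) = 15944.6 × 0.1919 ≈ 3059.3 m/s.

Δv ≈ 3060 m/s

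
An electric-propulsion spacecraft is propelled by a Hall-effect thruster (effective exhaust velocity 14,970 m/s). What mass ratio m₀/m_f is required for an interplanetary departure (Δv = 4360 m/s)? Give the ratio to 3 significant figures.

m₀/m_f = exp(Δv / v_e) = exp(4360 / 14970.0) = exp(0.2912) = 1.3381.

mass ratio ≈ 1.34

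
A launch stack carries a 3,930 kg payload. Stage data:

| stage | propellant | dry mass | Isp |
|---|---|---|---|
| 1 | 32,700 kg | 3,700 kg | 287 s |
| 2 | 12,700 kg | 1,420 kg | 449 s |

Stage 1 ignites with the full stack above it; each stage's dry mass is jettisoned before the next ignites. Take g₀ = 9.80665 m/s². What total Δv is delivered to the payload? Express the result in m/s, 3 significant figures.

Δv ≈ 7940 m/s

Ignition mass of stage 1 = 32,700+3,700 + 12,700+1,420 + 3,930 = 54,450 kg.
Stage 1: m₀ = 54,450 kg, m_f = 54,450 − 32,700 = 21,750 kg; Δv = 287×9.80665×ln(2.503) = 2814.5×0.9177 ≈ 2583 m/s.
Stage 2: m₀ = 18,050 kg, m_f = 18,050 − 12,700 = 5,350 kg; Δv = 449×9.80665×ln(3.374) = 4403.2×1.2160 ≈ 5354 m/s.
Total Δv = 2583 + 5354 = 7937 m/s.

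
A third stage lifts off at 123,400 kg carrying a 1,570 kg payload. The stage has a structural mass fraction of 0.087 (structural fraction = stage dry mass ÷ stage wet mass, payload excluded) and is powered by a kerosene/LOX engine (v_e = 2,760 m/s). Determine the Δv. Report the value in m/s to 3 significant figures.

Δv ≈ 6390 m/s

Stage wet mass = m₀ − payload = 123,400 − 1,570 = 121,830 kg.
Stage dry mass = ε × stage wet mass = 0.087 × 121,830 = 10,599.2 kg.
Burnout mass m_f = stage dry + payload = 10,599.2 + 1,570 = 12,169.2 kg.
From the ideal rocket equation, Δv = v_e · ln(123,400/12,169.2) = 2760.0 × ln(10.14) = 2760.0 × 2.3165 ≈ 6394 m/s.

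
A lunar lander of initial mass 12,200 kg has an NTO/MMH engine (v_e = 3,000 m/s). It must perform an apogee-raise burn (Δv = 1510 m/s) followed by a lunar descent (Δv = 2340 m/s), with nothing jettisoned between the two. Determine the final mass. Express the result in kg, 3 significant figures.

After the first burn: m = 12200 × exp(−1510/3000.0) = 12200 × 0.60451 = 7,375.02 kg.
After the second burn: m = 7,375.02 × exp(−2340/3000.0) = 7,375.02 × 0.45841 = 3,380.78 kg.

final mass ≈ 3380 kg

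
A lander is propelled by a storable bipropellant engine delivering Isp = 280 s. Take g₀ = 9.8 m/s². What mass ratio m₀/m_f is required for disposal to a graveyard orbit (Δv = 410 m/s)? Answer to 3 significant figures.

v_e = Isp · g₀ = 280 × 9.8 = 2744.0 m/s.
m₀/m_f = exp(Δv / v_e) = exp(410 / 2744.0) = exp(0.1494) = 1.1612.

mass ratio ≈ 1.16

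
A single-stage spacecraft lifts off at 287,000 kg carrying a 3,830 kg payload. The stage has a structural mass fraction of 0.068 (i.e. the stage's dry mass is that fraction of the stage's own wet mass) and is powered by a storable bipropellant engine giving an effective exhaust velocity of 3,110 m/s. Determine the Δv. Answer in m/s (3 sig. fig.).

Δv ≈ 7840 m/s

Stage wet mass = m₀ − payload = 287,000 − 3,830 = 283,170 kg.
Stage dry mass = ε × stage wet mass = 0.068 × 283,170 = 19,255.6 kg.
Burnout mass m_f = stage dry + payload = 19,255.6 + 3,830 = 23,085.6 kg.
Δv = v_e · ln(287,000/23,085.6) = 3110.0 × ln(12.43) = 3110.0 × 2.5203 ≈ 7838 m/s.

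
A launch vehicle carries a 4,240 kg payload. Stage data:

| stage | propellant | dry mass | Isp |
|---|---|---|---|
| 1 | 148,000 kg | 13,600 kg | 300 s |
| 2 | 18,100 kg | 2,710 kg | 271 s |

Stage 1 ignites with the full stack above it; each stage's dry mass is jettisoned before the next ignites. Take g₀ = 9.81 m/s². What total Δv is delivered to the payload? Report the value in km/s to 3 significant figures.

Δv ≈ 8.04 km/s

Ignition mass of stage 1 = 148,000+13,600 + 18,100+2,710 + 4,240 = 186,650 kg.
Stage 1: m₀ = 186,650 kg, m_f = 186,650 − 148,000 = 38,650 kg; Δv = 300×9.81×ln(4.829) = 2943.0×1.5747 ≈ 4634 m/s.
Stage 2: m₀ = 25,050 kg, m_f = 25,050 − 18,100 = 6,950 kg; Δv = 271×9.81×ln(3.604) = 2658.5×1.2821 ≈ 3409 m/s.
Total Δv = 4634 + 3409 = 8043 m/s.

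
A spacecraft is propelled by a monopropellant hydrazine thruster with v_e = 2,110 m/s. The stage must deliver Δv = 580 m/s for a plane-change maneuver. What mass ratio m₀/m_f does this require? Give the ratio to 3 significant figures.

m₀/m_f = exp(Δv / v_e) = exp(580 / 2110.0) = exp(0.2749) = 1.3164.

mass ratio ≈ 1.32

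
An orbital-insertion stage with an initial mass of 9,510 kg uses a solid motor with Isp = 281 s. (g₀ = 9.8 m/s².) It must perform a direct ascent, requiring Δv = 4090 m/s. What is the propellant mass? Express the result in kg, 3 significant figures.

v_e = Isp · g₀ = 281 × 9.8 = 2753.8 m/s.
By the Tsiolkovsky rocket equation, m₀/m_f = exp(Δv / v_e) = exp(4090 / 2753.8) = exp(1.4852) = 4.4159.
m_f = 9,510 / 4.4159 = 2,153.58 kg, so propellant = m₀ − m_f = 9,510 − 2,153.58 = 7,356.42 kg.

propellant mass ≈ 7360 kg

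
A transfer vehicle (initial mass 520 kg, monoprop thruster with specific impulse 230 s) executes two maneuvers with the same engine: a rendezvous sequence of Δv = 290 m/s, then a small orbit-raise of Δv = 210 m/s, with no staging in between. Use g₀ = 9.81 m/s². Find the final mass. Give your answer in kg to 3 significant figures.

v_e = Isp · g₀ = 230 × 9.81 = 2256.3 m/s.
After the first burn: m = 520 × exp(−290/2256.3) = 520 × 0.87939 = 457.283 kg.
After the second burn: m = 457.283 × exp(−210/2256.3) = 457.283 × 0.91113 = 416.644 kg.

final mass ≈ 417 kg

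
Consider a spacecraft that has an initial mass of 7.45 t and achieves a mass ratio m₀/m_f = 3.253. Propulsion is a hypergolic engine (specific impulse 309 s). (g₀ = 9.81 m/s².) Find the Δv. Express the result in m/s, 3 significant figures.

v_e = Isp · g₀ = 309 × 9.81 = 3031.3 m/s.
Δv = v_e · ln(3.253) = 3031.3 × 1.1796 ≈ 3575.6 m/s.

Δv ≈ 3580 m/s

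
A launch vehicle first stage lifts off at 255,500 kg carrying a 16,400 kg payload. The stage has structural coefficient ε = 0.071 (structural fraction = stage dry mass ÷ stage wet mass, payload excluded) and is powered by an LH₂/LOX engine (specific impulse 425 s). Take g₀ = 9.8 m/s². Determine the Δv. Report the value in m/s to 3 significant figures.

Stage wet mass = m₀ − payload = 255,500 − 16,400 = 239,100 kg.
Stage dry mass = ε × stage wet mass = 0.071 × 239,100 = 16,976.1 kg.
Burnout mass m_f = stage dry + payload = 16,976.1 + 16,400 = 33,376.1 kg.
v_e = Isp · g₀ = 425 × 9.8 = 4165.0 m/s.
Δv = v_e · ln(255,500/33,376.1) = 4165.0 × ln(7.655) = 4165.0 × 2.0354 ≈ 8477 m/s.

Δv ≈ 8480 m/s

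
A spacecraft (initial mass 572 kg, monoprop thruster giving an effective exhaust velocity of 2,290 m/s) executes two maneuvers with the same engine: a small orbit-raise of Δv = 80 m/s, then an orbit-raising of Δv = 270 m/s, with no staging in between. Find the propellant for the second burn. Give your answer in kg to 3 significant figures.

propellant for the second burn ≈ 61.4 kg

After the first burn: m = 572 × exp(−80/2290.0) = 572 × 0.96567 = 552.363 kg.
After the second burn: m = 552.363 × exp(−270/2290.0) = 552.363 × 0.88878 = 490.929 kg.
Second-burn propellant = 552.363 − 490.929 = 61.434 kg.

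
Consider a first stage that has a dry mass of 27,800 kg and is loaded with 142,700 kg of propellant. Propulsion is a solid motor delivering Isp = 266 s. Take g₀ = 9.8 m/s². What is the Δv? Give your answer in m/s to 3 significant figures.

v_e = Isp · g₀ = 266 × 9.8 = 2606.8 m/s.
m₀ = m_dry + m_prop = 27,800 + 142,700 = 170,500 kg.
Δv = v_e · ln(m₀/m_f) = 2606.8 × ln(6.133) = 2606.8 × 1.8137 ≈ 4728.0 m/s.

Δv ≈ 4730 m/s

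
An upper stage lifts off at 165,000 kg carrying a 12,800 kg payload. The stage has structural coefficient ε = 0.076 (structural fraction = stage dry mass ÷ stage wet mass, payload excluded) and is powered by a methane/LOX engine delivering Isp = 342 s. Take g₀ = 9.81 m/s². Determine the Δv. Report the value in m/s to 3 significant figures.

Δv ≈ 6420 m/s

Stage wet mass = m₀ − payload = 165,000 − 12,800 = 152,200 kg.
Stage dry mass = ε × stage wet mass = 0.076 × 152,200 = 11,567.2 kg.
Burnout mass m_f = stage dry + payload = 11,567.2 + 12,800 = 24,367.2 kg.
v_e = Isp · g₀ = 342 × 9.81 = 3355.0 m/s.
Δv = v_e · ln(165,000/24,367.2) = 3355.0 × ln(6.771) = 3355.0 × 1.9127 ≈ 6417 m/s.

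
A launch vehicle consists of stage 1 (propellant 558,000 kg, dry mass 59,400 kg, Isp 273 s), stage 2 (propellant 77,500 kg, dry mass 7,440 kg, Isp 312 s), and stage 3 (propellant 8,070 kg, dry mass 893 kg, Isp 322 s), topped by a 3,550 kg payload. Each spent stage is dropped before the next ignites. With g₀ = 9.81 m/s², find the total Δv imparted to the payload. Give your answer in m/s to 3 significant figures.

Ignition mass of stage 1 = 558,000+59,400 + 77,500+7,440 + 8,070+893 + 3,550 = 714,853 kg.
Stage 1: m₀ = 714,853 kg, m_f = 714,853 − 558,000 = 156,853 kg; Δv = 273×9.81×ln(4.557) = 2678.1×1.5168 ≈ 4062 m/s.
Stage 2: m₀ = 97,453 kg, m_f = 97,453 − 77,500 = 19,953 kg; Δv = 312×9.81×ln(4.884) = 3060.7×1.5860 ≈ 4854 m/s.
Stage 3: m₀ = 12,513 kg, m_f = 12,513 − 8,070 = 4,443 kg; Δv = 322×9.81×ln(2.816) = 3158.8×1.0354 ≈ 3271 m/s.
Total Δv = 4062 + 4854 + 3271 = 12187 m/s.

Δv ≈ 12200 m/s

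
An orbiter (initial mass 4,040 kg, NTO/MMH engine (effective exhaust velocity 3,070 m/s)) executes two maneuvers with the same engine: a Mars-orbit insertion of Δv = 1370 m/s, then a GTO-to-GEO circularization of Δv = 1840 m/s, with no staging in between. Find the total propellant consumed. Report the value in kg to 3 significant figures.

total propellant consumed ≈ 2620 kg

After the first burn: m = 4040 × exp(−1370/3070.0) = 4040 × 0.64002 = 2,585.68 kg.
After the second burn: m = 2,585.68 × exp(−1840/3070.0) = 2,585.68 × 0.54917 = 1,419.98 kg.
Total propellant = m₀ − m_final = 4040 − 1,419.98 = 2,620.02 kg.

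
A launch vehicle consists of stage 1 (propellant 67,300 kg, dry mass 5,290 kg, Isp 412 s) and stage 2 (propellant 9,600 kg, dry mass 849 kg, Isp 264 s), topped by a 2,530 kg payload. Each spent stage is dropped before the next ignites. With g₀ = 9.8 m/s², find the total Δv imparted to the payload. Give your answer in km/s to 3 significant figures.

Ignition mass of stage 1 = 67,300+5,290 + 9,600+849 + 2,530 = 85,569 kg.
Stage 1: m₀ = 85,569 kg, m_f = 85,569 − 67,300 = 18,269 kg; Δv = 412×9.8×ln(4.684) = 4037.6×1.5441 ≈ 6235 m/s.
Stage 2: m₀ = 12,979 kg, m_f = 12,979 − 9,600 = 3,379 kg; Δv = 264×9.8×ln(3.841) = 2587.2×1.3458 ≈ 3482 m/s.
Total Δv = 6235 + 3482 = 9717 m/s.

Δv ≈ 9.72 km/s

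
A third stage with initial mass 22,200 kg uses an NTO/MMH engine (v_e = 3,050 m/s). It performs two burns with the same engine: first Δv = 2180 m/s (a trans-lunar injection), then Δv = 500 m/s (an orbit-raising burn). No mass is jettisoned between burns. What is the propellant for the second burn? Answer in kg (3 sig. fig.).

After the first burn: m = 22200 × exp(−2180/3050.0) = 22200 × 0.48931 = 10,862.7 kg.
After the second burn: m = 10,862.7 × exp(−500/3050.0) = 10,862.7 × 0.84880 = 9,220.26 kg.
Second-burn propellant = 10,862.7 − 9,220.26 = 1,642.44 kg.

propellant for the second burn ≈ 1640 kg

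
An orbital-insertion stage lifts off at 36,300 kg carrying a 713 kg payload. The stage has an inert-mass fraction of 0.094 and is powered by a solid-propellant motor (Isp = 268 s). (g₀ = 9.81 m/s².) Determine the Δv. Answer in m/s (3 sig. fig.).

Δv ≈ 5760 m/s

Stage wet mass = m₀ − payload = 36,300 − 713 = 35,587 kg.
Stage dry mass = ε × stage wet mass = 0.094 × 35,587 = 3,345.18 kg.
Burnout mass m_f = stage dry + payload = 3,345.18 + 713 = 4,058.18 kg.
v_e = Isp · g₀ = 268 × 9.81 = 2629.1 m/s.
Δv = v_e · ln(36,300/4,058.18) = 2629.1 × ln(8.945) = 2629.1 × 2.1911 ≈ 5761 m/s.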